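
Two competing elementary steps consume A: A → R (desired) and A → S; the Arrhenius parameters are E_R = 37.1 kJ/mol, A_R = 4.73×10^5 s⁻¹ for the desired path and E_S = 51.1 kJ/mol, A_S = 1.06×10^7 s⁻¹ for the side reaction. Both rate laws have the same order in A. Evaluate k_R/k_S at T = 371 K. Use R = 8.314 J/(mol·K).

Since both paths have the same order in A, the concentration cancels and S_{R/S} = k_R/k_S = (A_R/A_S)·exp[(E_S−E_R)/(RT)].
(E_S−E_R)/(RT) = (51.1−37.1)×10³/(8.314×371) = 14000/3084 = 4.539.
k_R/k_S = (4.73×10^5/1.06×10^7)·exp(4.539) = 0.04462 × 93.58 = 4.18.
Since E_R < E_S, lowering the temperature improves selectivity toward R.

4.18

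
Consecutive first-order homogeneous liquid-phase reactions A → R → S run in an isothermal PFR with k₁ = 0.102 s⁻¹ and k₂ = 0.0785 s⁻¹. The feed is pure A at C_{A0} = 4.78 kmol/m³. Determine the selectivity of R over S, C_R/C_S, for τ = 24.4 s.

0.437

The intermediate concentration in a first-order A→B→C sequence is C_R = k₁C_{A0}(e^(−k₁τ) − e^(−k₂τ))/(k₂−k₁).
e^(−k₁τ) = e^(−0.102×24.4) = e^(−2.489) = 0.08301; e^(−k₂τ) = e^(−1.915) = 0.1473.
C_R = 0.102×4.78/(0.0785−0.102) × (0.08301−0.1473) = (-20.75)×(-0.06427) = 1.333 kmol/m³.
C_A = C_{A0}e^(−k₁τ) = 0.3968 kmol/m³, so C_S = C_{A0}−C_A−C_R = 3.050 kmol/m³; C_R/C_S = 0.437.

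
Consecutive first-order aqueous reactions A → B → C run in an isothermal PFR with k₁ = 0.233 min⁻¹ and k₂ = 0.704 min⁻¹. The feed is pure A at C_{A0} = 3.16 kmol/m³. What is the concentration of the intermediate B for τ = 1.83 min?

For first-order series with pure A initially, C_B(τ) = k₁C_{A0}/(k₂−k₁)·(e^(−k₁τ) − e^(−k₂τ)).
e^(−k₁τ) = e^(−0.233×1.83) = e^(−0.4264) = 0.6529; e^(−k₂τ) = e^(−1.288) = 0.2757.
C_B = 0.233×3.16/(0.704−0.233) × (0.6529−0.2757) = 1.563×0.3771 = 0.5895 kmol/m³.

0.590 kmol/m³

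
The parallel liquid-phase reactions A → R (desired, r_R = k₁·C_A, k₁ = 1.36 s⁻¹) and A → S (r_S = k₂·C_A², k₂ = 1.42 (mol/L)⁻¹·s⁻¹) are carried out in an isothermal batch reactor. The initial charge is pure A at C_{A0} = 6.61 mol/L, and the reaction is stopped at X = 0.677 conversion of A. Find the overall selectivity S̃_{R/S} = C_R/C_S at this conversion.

0.237

C_A = C_{A0}(1−X) = 2.135 mol/L.
Along a PFR/batch, dC_R/dC_A = −r_R/(r_R+r_S) = −k₁/(k₁+k₂·C_A).
Integrating from C_{A0} to C_A: C_R = (1.36/1.42)·ln[(1.36+1.42·6.61)/(1.36+1.42·2.14)] = 0.9577·ln(10.75/4.392) = 0.8570 mol/L.
C_S = (C_{A0}−C_A)−C_R = 3.618 mol/L; S̃_{R/S} = 0.8570/3.618 = 0.237.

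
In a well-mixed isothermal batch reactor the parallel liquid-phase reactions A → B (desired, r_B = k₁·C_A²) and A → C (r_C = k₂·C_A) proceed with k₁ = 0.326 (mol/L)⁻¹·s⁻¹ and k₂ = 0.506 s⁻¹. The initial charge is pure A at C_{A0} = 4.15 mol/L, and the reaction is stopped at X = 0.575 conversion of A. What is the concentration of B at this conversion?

1.54 mol/L

C_A = C_{A0}(1−X) = 1.764 mol/L.
Along a PFR/batch, dC_C/dC_A = −r_C/(r_B+r_C) = −k₂/(k₂+k₁·C_A).
Integrating from C_{A0} to C_A: C_C = (0.506/0.326)·ln[(0.506+0.326·4.15)/(0.506+0.326·1.76)] = 1.552·ln(1.859/1.081) = 0.8414 mol/L.
Then C_B = (C_{A0}−C_A) − C_C = 2.386 − 0.8414 = 1.545 mol/L.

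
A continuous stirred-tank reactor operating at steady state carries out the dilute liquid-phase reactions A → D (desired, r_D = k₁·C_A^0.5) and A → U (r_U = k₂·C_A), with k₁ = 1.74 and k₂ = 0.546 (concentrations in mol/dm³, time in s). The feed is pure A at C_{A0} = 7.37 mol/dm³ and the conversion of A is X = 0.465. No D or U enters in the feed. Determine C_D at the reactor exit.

Exit C_A = C_{A0}(1−X) = 7.37×0.535 = 3.943 mol/dm³.
A CSTR operates uniformly at the exit composition, giving r_D = 3.455 and r_U = 2.153 (each k·C_A^n at C_A = 3.943).
Fraction of consumed A going to D: r_D/(r_D+r_U) = 0.6161.
C_D = 0.6161·C_{A0}·X = 0.6161×7.37×0.465 = 2.11 mol/dm³.

2.11 mol/dm³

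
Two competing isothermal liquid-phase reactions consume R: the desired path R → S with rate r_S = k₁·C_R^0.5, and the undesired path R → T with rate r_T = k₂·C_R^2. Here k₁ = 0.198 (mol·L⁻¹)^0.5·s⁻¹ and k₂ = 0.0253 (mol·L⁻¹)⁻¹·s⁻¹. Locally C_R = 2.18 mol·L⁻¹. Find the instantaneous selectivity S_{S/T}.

S_{S/T} = r_S/r_T = (k₁·C_R^0.5)/(k₂·C_R^2) = (k₁/k₂)·C_R^-1.5.
= (0.198×2.180^0.5) / (0.0253×2.180^2) = 0.2923/0.1202 = 2.43.

2.43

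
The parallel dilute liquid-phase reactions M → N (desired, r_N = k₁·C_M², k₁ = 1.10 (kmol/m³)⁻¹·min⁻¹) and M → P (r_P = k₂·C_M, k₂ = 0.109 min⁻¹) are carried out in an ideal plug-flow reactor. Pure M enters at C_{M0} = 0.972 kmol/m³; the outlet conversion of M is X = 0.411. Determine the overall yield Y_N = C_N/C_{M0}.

0.363

C_M = C_{M0}(1−X) = 0.5725 kmol/m³.
Along a PFR/batch, dC_P/dC_M = −r_P/(r_N+r_P) = −k₂/(k₂+k₁·C_M).
Integrating from C_{M0} to C_M: C_P = (0.109/1.10)·ln[(0.109+1.10·0.972)/(0.109+1.10·0.573)] = 0.09909·ln(1.178/0.7388) = 0.04625 kmol/m³.
Then C_N = (C_{M0}−C_M) − C_P = 0.3995 − 0.04625 = 0.3532 kmol/m³.
Y_N = C_N/C_{M0} = 0.3532/0.972 = 0.363.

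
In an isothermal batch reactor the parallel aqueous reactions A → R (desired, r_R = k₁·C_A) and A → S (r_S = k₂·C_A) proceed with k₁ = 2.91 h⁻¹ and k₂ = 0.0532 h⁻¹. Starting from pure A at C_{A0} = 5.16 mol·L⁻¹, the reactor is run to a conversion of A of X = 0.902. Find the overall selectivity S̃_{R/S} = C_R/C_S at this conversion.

C_A = C_{A0}(1−X) = 0.5057 mol·L⁻¹.
Both paths are first order in A, so the instantaneous fraction to R is constant: dC_R/d(−C_A) = k₁/(k₁+k₂) = 0.9820.
C_R = 0.9820·(C_{A0}−C_A) = 0.9820×4.654 = 4.57 mol·L⁻¹.
C_S = (C_{A0}−C_A)−C_R = 0.08356 mol·L⁻¹; S̃_{R/S} = 4.571/0.08356 = 54.7.

54.7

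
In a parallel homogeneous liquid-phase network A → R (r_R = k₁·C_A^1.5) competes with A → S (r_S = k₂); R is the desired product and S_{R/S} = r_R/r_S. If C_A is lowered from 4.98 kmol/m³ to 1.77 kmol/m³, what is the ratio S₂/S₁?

S_{R/S} = (k₁/k₂)·C_A^1.5, so S₂/S₁ = (C_{A,2}/C_{A,1})^1.5.
= (1.77/4.98)^1.5 = (0.3554)^1.5 = 0.212.
Selectivity toward R falls as C_A falls — high-concentration operation is favoured.

0.212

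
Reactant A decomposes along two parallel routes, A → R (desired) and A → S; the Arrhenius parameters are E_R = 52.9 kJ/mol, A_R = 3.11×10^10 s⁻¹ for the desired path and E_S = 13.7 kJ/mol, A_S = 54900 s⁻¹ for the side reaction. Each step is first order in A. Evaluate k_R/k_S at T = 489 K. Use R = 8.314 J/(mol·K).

k_R/k_S = (A_R/A_S)·exp[−(E_R−E_S)/(RT)] = (A_R/A_S)·exp[(E_S−E_R)/(RT)].
(E_S−E_R)/(RT) = (13.7−52.9)×10³/(8.314×489) = -39200/4066 = -9.642.
k_R/k_S = (3.11×10^10/54900)·exp(-9.642) = 5.665×10^5 × 6.494×10^-5 = 36.8.

36.8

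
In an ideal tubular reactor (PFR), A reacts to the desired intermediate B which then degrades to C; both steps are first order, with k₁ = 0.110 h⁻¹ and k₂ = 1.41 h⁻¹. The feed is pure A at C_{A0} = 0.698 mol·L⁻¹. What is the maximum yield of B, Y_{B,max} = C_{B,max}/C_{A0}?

For a first-order series the maximum intermediate yield is C_{B,max}/C_{A0} = (k₁/k₂)^[k₂/(k₂−k₁)].
= (0.110/1.41)^(1.41/(1.41−0.110)) = (0.07801)^(1.085) = 0.06287.

0.0629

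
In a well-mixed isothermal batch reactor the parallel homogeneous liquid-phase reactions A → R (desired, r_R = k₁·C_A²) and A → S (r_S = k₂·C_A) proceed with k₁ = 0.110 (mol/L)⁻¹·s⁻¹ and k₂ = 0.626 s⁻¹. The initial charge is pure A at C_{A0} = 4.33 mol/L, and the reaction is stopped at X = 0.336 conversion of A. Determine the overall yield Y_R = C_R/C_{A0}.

0.130

C_A = C_{A0}(1−X) = 2.875 mol/L.
Along a PFR/batch, dC_S/dC_A = −r_S/(r_R+r_S) = −k₂/(k₂+k₁·C_A).
Integrating from C_{A0} to C_A: C_S = (0.626/0.110)·ln[(0.626+0.110·4.33)/(0.626+0.110·2.88)] = 5.691·ln(1.102/0.9423) = 0.8927 mol/L.
Then C_R = (C_{A0}−C_A) − C_S = 1.455 − 0.8927 = 0.5621 mol/L.
Y_R = C_R/C_{A0} = 0.5621/4.33 = 0.130.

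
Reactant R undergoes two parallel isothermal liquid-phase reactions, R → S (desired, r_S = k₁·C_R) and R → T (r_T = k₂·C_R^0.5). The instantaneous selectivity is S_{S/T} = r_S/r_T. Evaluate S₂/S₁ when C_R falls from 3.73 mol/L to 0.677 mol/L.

0.426

S_{S/T} = (k₁/k₂)·C_R^0.5, so S₂/S₁ = (C_{R,2}/C_{R,1})^0.5.
= (0.677/3.73)^0.5 = (0.1815)^0.5 = 0.426.
Selectivity toward S falls as C_R falls — high-concentration operation is favoured.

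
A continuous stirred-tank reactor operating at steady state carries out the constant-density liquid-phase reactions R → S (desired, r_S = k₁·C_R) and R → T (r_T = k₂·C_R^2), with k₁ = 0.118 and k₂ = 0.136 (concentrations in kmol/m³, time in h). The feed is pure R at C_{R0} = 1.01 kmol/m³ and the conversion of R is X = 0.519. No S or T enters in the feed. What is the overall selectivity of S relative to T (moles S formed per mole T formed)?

Exit C_R = C_{R0}(1−X) = 1.01×0.481 = 0.4858 kmol/m³.
In a CSTR the entire volume is at exit conditions, so r_S = 0.118×0.4858 = 0.05733 and r_T = 0.136×0.4858^2 = 0.03210.
Overall selectivity = C_S/C_T = r_Sτ/(r_Tτ) = r_S/r_T = 1.79.

1.79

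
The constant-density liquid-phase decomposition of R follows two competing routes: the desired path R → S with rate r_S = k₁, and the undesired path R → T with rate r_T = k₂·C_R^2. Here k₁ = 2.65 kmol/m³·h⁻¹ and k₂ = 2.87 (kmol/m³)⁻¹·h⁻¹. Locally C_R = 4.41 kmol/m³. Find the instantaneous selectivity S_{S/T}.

0.0475

S_{S/T} = r_S/r_T = (k₁)/(k₂·C_R^2) = (k₁/k₂)·C_R^-2.
= (2.65) / (2.87×4.410^2) = 2.650/55.82 = 0.0475.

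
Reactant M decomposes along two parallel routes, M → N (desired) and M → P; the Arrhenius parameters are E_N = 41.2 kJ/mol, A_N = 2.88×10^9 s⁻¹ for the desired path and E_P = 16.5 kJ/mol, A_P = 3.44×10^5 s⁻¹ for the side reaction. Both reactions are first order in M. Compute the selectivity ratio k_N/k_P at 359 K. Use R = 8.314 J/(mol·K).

With equal orders, S_{N/P} = k_N/k_P = (A_N/A_P)·exp[(E_P−E_N)/(RT)].
(E_P−E_N)/(RT) = (16.5−41.2)×10³/(8.314×359) = -24700/2985 = -8.275.
k_N/k_P = (2.88×10^9/3.44×10^5)·exp(-8.275) = 8372 × 2.547×10^-4 = 2.13.
Since E_N > E_P, raising the temperature improves selectivity toward N.

2.13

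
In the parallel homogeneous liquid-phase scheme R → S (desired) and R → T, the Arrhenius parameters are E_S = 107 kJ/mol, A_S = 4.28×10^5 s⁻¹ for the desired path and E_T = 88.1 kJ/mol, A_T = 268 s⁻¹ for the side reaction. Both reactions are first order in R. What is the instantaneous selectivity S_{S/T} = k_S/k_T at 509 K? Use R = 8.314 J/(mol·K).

18.4

Since both paths have the same order in R, the concentration cancels and S_{S/T} = k_S/k_T = (A_S/A_T)·exp[(E_T−E_S)/(RT)].
(E_T−E_S)/(RT) = (88.1−107)×10³/(8.314×509) = -18900/4232 = -4.466.
k_S/k_T = (4.28×10^5/268)·exp(-4.466) = 1597 × 0.01149 = 18.4.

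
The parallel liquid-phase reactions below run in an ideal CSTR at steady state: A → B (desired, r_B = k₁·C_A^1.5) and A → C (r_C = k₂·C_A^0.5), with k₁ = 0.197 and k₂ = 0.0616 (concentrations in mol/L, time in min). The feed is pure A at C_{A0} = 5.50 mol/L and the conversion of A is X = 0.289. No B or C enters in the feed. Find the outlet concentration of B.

1.47 mol/L

Exit C_A = C_{A0}(1−X) = 5.50×0.711 = 3.911 mol/L.
In a CSTR the entire volume is at exit conditions, so r_B = 0.197×3.911^1.5 = 1.523 and r_C = 0.0616×3.911^0.5 = 0.1218.
Fraction of consumed A going to B: r_B/(r_B+r_C) = 0.9260.
C_B = 0.9260·C_{A0}·X = 0.9260×5.50×0.289 = 1.47 mol/L.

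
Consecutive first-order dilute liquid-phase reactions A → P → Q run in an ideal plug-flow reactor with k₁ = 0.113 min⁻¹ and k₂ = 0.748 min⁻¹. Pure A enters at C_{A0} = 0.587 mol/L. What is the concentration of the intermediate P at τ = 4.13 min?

The intermediate concentration in a first-order A→B→C sequence is C_P = k₁C_{A0}(e^(−k₁τ) − e^(−k₂τ))/(k₂−k₁).
e^(−k₁τ) = e^(−0.113×4.13) = e^(−0.4667) = 0.6271; e^(−k₂τ) = e^(−3.089) = 0.04554.
C_P = 0.113×0.587/(0.748−0.113) × (0.6271−0.04554) = 0.1045×0.5815 = 0.06075 mol/L.

0.0607 mol/L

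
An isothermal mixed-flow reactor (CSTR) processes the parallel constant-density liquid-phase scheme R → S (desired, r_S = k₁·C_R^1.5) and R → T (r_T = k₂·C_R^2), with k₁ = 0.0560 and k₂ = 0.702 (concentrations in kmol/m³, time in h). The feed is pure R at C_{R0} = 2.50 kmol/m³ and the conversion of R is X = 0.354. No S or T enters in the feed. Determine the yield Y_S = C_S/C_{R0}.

0.0209

Exit C_R = C_{R0}(1−X) = 2.50×0.646 = 1.615 kmol/m³.
In a CSTR the entire volume is at exit conditions, so r_S = 0.0560×1.615^1.5 = 0.1149 and r_T = 0.702×1.615^2 = 1.831.
Fraction of consumed R going to S: r_S/(r_S+r_T) = 0.05906.
C_S = 0.05906·C_{R0}·X = 0.05906×2.50×0.354 = 0.0523 kmol/m³; Y_S = C_S/C_{R0} = 0.0209.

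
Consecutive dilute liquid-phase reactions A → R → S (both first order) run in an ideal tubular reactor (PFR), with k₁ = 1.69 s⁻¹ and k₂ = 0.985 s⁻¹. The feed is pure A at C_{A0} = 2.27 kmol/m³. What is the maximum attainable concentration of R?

For a first-order series the maximum intermediate yield is C_{R,max}/C_{A0} = (k₁/k₂)^[k₂/(k₂−k₁)].
= (1.69/0.985)^(0.985/(0.985−1.69)) = (1.716)^(-1.397) = 0.4704.
C_{R,max} = 0.4704×2.27 = 1.07 kmol/m³.

1.07 kmol/m³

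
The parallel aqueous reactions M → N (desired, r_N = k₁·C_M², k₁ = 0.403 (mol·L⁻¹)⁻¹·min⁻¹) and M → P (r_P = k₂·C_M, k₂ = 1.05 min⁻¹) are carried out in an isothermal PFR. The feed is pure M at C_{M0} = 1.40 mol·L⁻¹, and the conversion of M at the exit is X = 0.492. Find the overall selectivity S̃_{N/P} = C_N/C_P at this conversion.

C_M = C_{M0}(1−X) = 0.7112 mol·L⁻¹.
Along a PFR/batch, dC_P/dC_M = −r_P/(r_N+r_P) = −k₂/(k₂+k₁·C_M).
Integrating from C_{M0} to C_M: C_P = (1.05/0.403)·ln[(1.05+0.403·1.40)/(1.05+0.403·0.711)] = 2.605·ln(1.614/1.337) = 0.4917 mol·L⁻¹.
Then C_N = (C_{M0}−C_M) − C_P = 0.6888 − 0.4917 = 0.1971 mol·L⁻¹.
S̃_{N/P} = C_N/C_P = 0.1971/0.4917 = 0.401.

0.401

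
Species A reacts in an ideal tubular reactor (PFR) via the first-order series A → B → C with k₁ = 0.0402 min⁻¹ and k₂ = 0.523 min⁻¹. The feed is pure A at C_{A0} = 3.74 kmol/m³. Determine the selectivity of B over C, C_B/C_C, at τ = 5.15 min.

0.497

Solving the coupled first-order balances gives C_B(τ) = [k₁/(k₂−k₁)]·C_{A0}·(e^(−k₁τ) − e^(−k₂τ)).
e^(−k₁τ) = e^(−0.0402×5.15) = e^(−0.2070) = 0.8130; e^(−k₂τ) = e^(−2.693) = 0.06765.
C_B = 0.0402×3.74/(0.523−0.0402) × (0.8130−0.06765) = 0.3114×0.7453 = 0.2321 kmol/m³.
C_A = C_{A0}e^(−k₁τ) = 3.041 kmol/m³, so C_C = C_{A0}−C_A−C_B = 0.4673 kmol/m³; C_B/C_C = 0.497.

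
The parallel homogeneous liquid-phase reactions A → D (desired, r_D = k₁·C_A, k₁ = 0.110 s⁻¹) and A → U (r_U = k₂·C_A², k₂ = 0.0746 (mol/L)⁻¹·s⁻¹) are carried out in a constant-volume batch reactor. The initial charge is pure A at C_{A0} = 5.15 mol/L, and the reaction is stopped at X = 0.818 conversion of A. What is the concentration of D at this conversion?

C_A = C_{A0}(1−X) = 0.9373 mol/L.
Along a PFR/batch, dC_D/dC_A = −r_D/(r_D+r_U) = −k₁/(k₁+k₂·C_A).
Integrating from C_{A0} to C_A: C_D = (0.110/0.0746)·ln[(0.110+0.0746·5.15)/(0.110+0.0746·0.937)] = 1.475·ln(0.4942/0.1799) = 1.490 mol/L.

1.49 mol/L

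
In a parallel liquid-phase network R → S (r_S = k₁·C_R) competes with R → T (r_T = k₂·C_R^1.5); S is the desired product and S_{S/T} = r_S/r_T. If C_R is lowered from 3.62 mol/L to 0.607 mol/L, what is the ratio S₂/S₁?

2.44

S_{S/T} = (k₁/k₂)·C_R^-0.5, so S₂/S₁ = (C_{R,2}/C_{R,1})^-0.5.
= (0.607/3.62)^(-0.5) = (0.1677)^(-0.5) = 2.44.
Selectivity toward S rises as C_R falls — low-concentration operation is favoured.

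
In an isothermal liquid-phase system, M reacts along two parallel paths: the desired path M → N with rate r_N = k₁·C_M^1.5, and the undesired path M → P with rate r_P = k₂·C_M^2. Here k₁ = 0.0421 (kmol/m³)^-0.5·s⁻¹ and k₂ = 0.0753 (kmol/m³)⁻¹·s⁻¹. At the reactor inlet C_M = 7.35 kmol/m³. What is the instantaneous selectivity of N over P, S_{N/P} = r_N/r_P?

0.206

S_{N/P} = r_N/r_P = (k₁·C_M^1.5)/(k₂·C_M^2) = (k₁/k₂)·C_M^-0.5.
= (0.0421×7.350^1.5) / (0.0753×7.350^2) = 0.8389/4.068 = 0.206.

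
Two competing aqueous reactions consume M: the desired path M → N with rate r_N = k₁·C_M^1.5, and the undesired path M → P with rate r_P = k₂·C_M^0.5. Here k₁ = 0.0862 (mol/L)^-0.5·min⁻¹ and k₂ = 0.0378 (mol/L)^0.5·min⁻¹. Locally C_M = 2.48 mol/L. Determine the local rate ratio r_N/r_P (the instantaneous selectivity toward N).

S_{N/P} = r_N/r_P = (k₁·C_M^1.5)/(k₂·C_M^0.5) = (k₁/k₂)·C_M.
= (0.0862×2.480^1.5) / (0.0378×2.480^0.5) = 0.3367/0.05953 = 5.66.
Since the desired path is higher order in M, keeping C_M high (PFR or concentrated feed) favours N.

5.66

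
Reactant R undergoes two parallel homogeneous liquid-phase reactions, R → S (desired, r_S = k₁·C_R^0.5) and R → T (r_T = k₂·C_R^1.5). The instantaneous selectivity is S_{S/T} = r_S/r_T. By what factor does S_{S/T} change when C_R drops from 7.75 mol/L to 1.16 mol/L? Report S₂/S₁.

S_{S/T} = (k₁/k₂)·C_R⁻¹, so S₂/S₁ = (C_{R,2}/C_{R,1})⁻¹.
= 7.75/1.16 = 6.68.

6.68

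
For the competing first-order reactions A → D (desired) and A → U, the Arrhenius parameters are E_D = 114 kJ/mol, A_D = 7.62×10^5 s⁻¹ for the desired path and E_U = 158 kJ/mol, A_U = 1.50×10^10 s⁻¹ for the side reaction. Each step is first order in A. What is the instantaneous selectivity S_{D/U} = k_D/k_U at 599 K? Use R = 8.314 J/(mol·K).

0.349

With equal orders, S_{D/U} = k_D/k_U = (A_D/A_U)·exp[(E_U−E_D)/(RT)].
(E_U−E_D)/(RT) = (158−114)×10³/(8.314×599) = 44000/4980 = 8.835.
k_D/k_U = (7.62×10^5/1.50×10^10)·exp(8.835) = 5.080×10^-5 × 6872 = 0.349.
Since E_D < E_U, lowering the temperature improves selectivity toward D.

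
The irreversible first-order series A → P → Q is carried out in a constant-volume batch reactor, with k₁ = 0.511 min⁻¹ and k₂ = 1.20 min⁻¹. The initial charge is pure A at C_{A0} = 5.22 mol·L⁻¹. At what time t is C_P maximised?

Setting dC_P/dt = 0 gives t_opt = ln(k₂/k₁)/(k₂−k₁).
= ln(1.20/0.511)/(1.20−0.511) = ln(2.348)/0.6890 = 0.8537/0.6890 = 1.24 min.

1.24 min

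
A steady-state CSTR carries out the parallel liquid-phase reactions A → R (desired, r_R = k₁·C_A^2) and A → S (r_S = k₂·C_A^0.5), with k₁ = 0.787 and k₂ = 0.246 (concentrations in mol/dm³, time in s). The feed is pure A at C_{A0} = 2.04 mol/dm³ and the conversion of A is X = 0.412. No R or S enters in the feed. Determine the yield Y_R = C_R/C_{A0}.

0.333

Exit C_A = C_{A0}(1−X) = 2.04×0.588 = 1.200 mol/dm³.
Rates in a CSTR are evaluated at the outlet concentration: r_R = 0.787×1.200^2 = 1.132, r_S = 0.246×1.200^0.5 = 0.2694.
Fraction of consumed A going to R: r_R/(r_R+r_S) = 0.8078.
C_R = 0.8078·C_{A0}·X = 0.8078×2.04×0.412 = 0.679 mol/dm³; Y_R = C_R/C_{A0} = 0.333.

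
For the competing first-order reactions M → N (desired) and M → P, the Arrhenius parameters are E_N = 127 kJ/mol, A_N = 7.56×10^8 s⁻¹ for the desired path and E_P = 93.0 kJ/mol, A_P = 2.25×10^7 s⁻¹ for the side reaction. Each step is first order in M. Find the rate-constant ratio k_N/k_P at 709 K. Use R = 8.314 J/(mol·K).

0.105

k_N/k_P = (A_N/A_P)·exp[−(E_N−E_P)/(RT)] = (A_N/A_P)·exp[(E_P−E_N)/(RT)].
(E_P−E_N)/(RT) = (93.0−127)×10³/(8.314×709) = -34000/5895 = -5.768.
k_N/k_P = (7.56×10^8/2.25×10^7)·exp(-5.768) = 33.60 × 0.003126 = 0.105.
Since E_N > E_P, raising the temperature improves selectivity toward N.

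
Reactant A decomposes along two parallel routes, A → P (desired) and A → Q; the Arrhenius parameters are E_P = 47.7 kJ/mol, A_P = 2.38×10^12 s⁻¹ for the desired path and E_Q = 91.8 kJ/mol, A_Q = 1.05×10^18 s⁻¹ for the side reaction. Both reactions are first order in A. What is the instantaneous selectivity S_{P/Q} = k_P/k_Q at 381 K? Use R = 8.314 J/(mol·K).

2.52

With equal orders, S_{P/Q} = k_P/k_Q = (A_P/A_Q)·exp[(E_Q−E_P)/(RT)].
(E_Q−E_P)/(RT) = (91.8−47.7)×10³/(8.314×381) = 44100/3168 = 13.92.
k_P/k_Q = (2.38×10^12/1.05×10^18)·exp(13.92) = 2.267×10^-6 × 1.112×10^6 = 2.52.
Since E_P < E_Q, lowering the temperature improves selectivity toward P.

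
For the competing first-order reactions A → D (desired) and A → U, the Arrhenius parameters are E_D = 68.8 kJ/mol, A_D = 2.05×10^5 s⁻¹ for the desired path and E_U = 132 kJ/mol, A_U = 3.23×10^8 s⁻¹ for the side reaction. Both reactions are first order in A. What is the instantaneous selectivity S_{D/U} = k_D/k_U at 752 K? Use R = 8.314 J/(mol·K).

15.6

k_D/k_U = (A_D/A_U)·exp[−(E_D−E_U)/(RT)] = (A_D/A_U)·exp[(E_U−E_D)/(RT)].
(E_U−E_D)/(RT) = (132−68.8)×10³/(8.314×752) = 63200/6252 = 10.11.
k_D/k_U = (2.05×10^5/3.23×10^8)·exp(10.11) = 6.347×10^-4 × 24552 = 15.6.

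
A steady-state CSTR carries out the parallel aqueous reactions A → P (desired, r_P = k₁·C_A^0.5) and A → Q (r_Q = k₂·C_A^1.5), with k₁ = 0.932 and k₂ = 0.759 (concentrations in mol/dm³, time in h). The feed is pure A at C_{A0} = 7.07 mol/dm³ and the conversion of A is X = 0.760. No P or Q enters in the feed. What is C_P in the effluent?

Exit C_A = C_{A0}(1−X) = 7.07×0.240 = 1.697 mol/dm³.
In a CSTR the entire volume is at exit conditions, so r_P = 0.932×1.697^0.5 = 1.214 and r_Q = 0.759×1.697^1.5 = 1.678.
Fraction of consumed A going to P: r_P/(r_P+r_Q) = 0.4198.
C_P = 0.4198·C_{A0}·X = 0.4198×7.07×0.760 = 2.26 mol/dm³.

2.26 mol/dm³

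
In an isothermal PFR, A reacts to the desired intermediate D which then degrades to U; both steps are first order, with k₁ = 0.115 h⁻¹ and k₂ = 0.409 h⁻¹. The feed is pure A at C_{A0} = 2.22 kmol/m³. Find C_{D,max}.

0.380 kmol/m³

At the optimum, C_{D,max}/C_{A0} = (k₁/k₂)^[k₂/(k₂−k₁)].
= (0.115/0.409)^(0.409/(0.409−0.115)) = (0.2812)^(1.391) = 0.1712.
C_{D,max} = 0.1712×2.22 = 0.380 kmol/m³.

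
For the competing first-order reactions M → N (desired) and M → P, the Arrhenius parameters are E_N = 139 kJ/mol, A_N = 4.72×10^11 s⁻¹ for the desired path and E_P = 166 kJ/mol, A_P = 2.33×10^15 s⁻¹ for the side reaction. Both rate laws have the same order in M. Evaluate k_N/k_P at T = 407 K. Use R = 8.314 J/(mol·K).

k_N/k_P = (A_N/A_P)·exp[−(E_N−E_P)/(RT)] = (A_N/A_P)·exp[(E_P−E_N)/(RT)].
(E_P−E_N)/(RT) = (166−139)×10³/(8.314×407) = 27000/3384 = 7.979.
k_N/k_P = (4.72×10^11/2.33×10^15)·exp(7.979) = 2.026×10^-4 × 2920 = 0.591.

0.591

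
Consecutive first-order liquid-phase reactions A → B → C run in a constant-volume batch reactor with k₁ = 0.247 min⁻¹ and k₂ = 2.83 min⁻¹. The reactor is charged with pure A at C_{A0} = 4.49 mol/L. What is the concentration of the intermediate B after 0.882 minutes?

Solving the coupled first-order balances gives C_B(t) = [k₁/(k₂−k₁)]·C_{A0}·(e^(−k₁t) − e^(−k₂t)).
e^(−k₁t) = e^(−0.247×0.882) = e^(−0.2179) = 0.8042; e^(−k₂t) = e^(−2.496) = 0.08241.
C_B = 0.247×4.49/(2.83−0.247) × (0.8042−0.08241) = 0.4294×0.7218 = 0.3099 mol/L.

0.310 mol/L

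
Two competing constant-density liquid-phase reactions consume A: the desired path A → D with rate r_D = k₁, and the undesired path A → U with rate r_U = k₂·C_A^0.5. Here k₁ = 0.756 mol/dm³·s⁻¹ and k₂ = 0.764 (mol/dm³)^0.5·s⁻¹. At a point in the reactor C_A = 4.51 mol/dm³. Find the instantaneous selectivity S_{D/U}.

S_{D/U} = r_D/r_U = (k₁)/(k₂·C_A^0.5) = (k₁/k₂)·C_A^-0.5.
= (0.756) / (0.764×4.510^0.5) = 0.7560/1.622 = 0.466.

0.466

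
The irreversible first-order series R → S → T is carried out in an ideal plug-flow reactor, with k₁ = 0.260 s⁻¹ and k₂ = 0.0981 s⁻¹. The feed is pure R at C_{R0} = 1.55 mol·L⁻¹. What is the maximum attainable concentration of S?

For a first-order series the maximum intermediate yield is C_{S,max}/C_{R0} = (k₁/k₂)^[k₂/(k₂−k₁)].
= (0.260/0.0981)^(0.0981/(0.0981−0.260)) = (2.650)^(-0.6059) = 0.5540.
C_{S,max} = 0.5540×1.55 = 0.859 mol·L⁻¹.

0.859 mol·L⁻¹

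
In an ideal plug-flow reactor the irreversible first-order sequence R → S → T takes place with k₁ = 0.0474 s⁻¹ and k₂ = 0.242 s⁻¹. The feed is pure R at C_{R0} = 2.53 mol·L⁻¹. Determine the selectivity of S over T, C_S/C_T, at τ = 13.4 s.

0.341

Solving the coupled first-order balances gives C_S(τ) = [k₁/(k₂−k₁)]·C_{R0}·(e^(−k₁τ) − e^(−k₂τ)).
e^(−k₁τ) = e^(−0.0474×13.4) = e^(−0.6352) = 0.5299; e^(−k₂τ) = e^(−3.243) = 0.03905.
C_S = 0.0474×2.53/(0.242−0.0474) × (0.5299−0.03905) = 0.6162×0.4908 = 0.3025 mol·L⁻¹.
C_R = C_{R0}e^(−k₁τ) = 1.341 mol·L⁻¹, so C_T = C_{R0}−C_R−C_S = 0.8870 mol·L⁻¹; C_S/C_T = 0.341.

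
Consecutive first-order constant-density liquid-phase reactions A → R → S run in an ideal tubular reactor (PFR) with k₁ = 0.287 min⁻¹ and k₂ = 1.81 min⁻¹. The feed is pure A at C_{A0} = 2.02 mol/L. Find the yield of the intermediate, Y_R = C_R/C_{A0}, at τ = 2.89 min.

For first-order series with pure A initially, C_R(τ) = k₁C_{A0}/(k₂−k₁)·(e^(−k₁τ) − e^(−k₂τ)).
e^(−k₁τ) = e^(−0.287×2.89) = e^(−0.8294) = 0.4363; e^(−k₂τ) = e^(−5.231) = 0.005349.
C_R = 0.287×2.02/(1.81−0.287) × (0.4363−0.005349) = 0.3807×0.4309 = 0.1640 mol/L.
Y_R = C_R/C_{A0} = 0.1640/2.02 = 0.0812.

0.0812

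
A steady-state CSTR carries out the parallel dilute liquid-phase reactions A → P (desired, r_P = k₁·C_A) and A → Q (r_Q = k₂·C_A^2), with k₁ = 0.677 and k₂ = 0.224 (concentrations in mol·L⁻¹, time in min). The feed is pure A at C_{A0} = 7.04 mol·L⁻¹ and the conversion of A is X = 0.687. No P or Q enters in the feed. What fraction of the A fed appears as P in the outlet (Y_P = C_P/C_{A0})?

Exit C_A = C_{A0}(1−X) = 7.04×0.313 = 2.204 mol·L⁻¹.
In a CSTR the entire volume is at exit conditions, so r_P = 0.677×2.204 = 1.492 and r_Q = 0.224×2.204^2 = 1.088.
Fraction of consumed A going to P: r_P/(r_P+r_Q) = 0.5783.
C_P = 0.5783·C_{A0}·X = 0.5783×7.04×0.687 = 2.80 mol·L⁻¹; Y_P = C_P/C_{A0} = 0.397.

0.397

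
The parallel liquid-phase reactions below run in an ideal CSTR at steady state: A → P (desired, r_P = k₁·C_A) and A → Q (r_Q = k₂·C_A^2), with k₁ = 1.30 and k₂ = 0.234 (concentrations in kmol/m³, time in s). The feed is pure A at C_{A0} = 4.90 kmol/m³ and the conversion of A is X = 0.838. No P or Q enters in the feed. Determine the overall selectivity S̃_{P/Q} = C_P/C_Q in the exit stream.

Exit C_A = C_{A0}(1−X) = 4.90×0.162 = 0.7938 kmol/m³.
In a CSTR the entire volume is at exit conditions, so r_P = 1.30×0.7938 = 1.032 and r_Q = 0.234×0.7938^2 = 0.1474.
Overall selectivity = C_P/C_Q = r_Pτ/(r_Qτ) = r_P/r_Q = 7.00.

7.00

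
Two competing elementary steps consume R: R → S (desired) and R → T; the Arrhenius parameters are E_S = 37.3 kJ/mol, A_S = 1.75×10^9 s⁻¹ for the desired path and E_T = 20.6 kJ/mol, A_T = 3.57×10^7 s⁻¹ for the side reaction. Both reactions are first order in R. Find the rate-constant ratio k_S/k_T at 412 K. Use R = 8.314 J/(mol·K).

0.374

With equal orders, S_{S/T} = k_S/k_T = (A_S/A_T)·exp[(E_T−E_S)/(RT)].
(E_T−E_S)/(RT) = (20.6−37.3)×10³/(8.314×412) = -16700/3425 = -4.875.
k_S/k_T = (1.75×10^9/3.57×10^7)·exp(-4.875) = 49.02 × 0.007632 = 0.374.
Since E_S > E_T, raising the temperature improves selectivity toward S.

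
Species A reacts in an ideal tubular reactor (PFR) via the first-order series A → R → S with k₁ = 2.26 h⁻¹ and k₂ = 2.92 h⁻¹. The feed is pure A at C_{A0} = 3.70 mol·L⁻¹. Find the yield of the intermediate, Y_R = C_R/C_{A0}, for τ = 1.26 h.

Solving the coupled first-order balances gives C_R(τ) = [k₁/(k₂−k₁)]·C_{A0}·(e^(−k₁τ) − e^(−k₂τ)).
e^(−k₁τ) = e^(−2.26×1.26) = e^(−2.848) = 0.05798; e^(−k₂τ) = e^(−3.679) = 0.02524.
C_R = 2.26×3.70/(2.92−2.26) × (0.05798−0.02524) = 12.67×0.03274 = 0.4148 mol·L⁻¹.
Y_R = C_R/C_{A0} = 0.4148/3.70 = 0.112.

0.112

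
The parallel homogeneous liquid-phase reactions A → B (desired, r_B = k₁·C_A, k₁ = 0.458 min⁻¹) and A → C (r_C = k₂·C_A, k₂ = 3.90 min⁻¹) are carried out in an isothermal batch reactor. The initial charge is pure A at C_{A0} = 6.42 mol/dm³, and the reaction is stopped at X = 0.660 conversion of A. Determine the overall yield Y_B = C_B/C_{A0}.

C_A = C_{A0}(1−X) = 2.183 mol/dm³.
Both paths are first order in A, so the instantaneous fraction to B is constant: dC_B/d(−C_A) = k₁/(k₁+k₂) = 0.1051.
C_B = 0.1051·(C_{A0}−C_A) = 0.1051×4.237 = 0.445 mol/dm³.
Y_B = C_B/C_{A0} = 0.4453/6.42 = 0.0694.

0.0694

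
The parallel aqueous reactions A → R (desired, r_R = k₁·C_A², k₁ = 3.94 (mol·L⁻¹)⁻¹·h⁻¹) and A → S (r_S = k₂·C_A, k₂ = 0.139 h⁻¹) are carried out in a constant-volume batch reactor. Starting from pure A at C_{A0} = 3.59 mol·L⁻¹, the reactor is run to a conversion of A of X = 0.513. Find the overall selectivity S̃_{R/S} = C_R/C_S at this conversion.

72.6

C_A = C_{A0}(1−X) = 1.748 mol·L⁻¹.
Along a PFR/batch, dC_S/dC_A = −r_S/(r_R+r_S) = −k₂/(k₂+k₁·C_A).
Integrating from C_{A0} to C_A: C_S = (0.139/3.94)·ln[(0.139+3.94·3.59)/(0.139+3.94·1.75)] = 0.03528·ln(14.28/7.027) = 0.02502 mol·L⁻¹.
Then C_R = (C_{A0}−C_A) − C_S = 1.842 − 0.02502 = 1.817 mol·L⁻¹.
S̃_{R/S} = C_R/C_S = 1.817/0.02502 = 72.6.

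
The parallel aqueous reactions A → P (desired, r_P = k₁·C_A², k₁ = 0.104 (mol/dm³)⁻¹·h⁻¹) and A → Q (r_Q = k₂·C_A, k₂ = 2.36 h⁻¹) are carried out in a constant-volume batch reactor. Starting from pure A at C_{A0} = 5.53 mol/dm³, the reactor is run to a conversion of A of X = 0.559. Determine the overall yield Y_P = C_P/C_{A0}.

C_A = C_{A0}(1−X) = 2.439 mol/dm³.
Along a PFR/batch, dC_Q/dC_A = −r_Q/(r_P+r_Q) = −k₂/(k₂+k₁·C_A).
Integrating from C_{A0} to C_A: C_Q = (2.36/0.104)·ln[(2.36+0.104·5.53)/(2.36+0.104·2.44)] = 22.69·ln(2.935/2.614) = 2.633 mol/dm³.
Then C_P = (C_{A0}−C_A) − C_Q = 3.091 − 2.633 = 0.4588 mol/dm³.
Y_P = C_P/C_{A0} = 0.4588/5.53 = 0.0830.

0.0830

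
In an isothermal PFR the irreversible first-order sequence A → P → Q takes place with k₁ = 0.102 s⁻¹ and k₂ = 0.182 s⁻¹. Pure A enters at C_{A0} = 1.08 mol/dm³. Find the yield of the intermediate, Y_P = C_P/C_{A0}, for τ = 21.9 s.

0.113

Solving the coupled first-order balances gives C_P(τ) = [k₁/(k₂−k₁)]·C_{A0}·(e^(−k₁τ) − e^(−k₂τ)).
e^(−k₁τ) = e^(−0.102×21.9) = e^(−2.234) = 0.1071; e^(−k₂τ) = e^(−3.986) = 0.01858.
C_P = 0.102×1.08/(0.182−0.102) × (0.1071−0.01858) = 1.377×0.08854 = 0.1219 mol/dm³.
Y_P = C_P/C_{A0} = 0.1219/1.08 = 0.113.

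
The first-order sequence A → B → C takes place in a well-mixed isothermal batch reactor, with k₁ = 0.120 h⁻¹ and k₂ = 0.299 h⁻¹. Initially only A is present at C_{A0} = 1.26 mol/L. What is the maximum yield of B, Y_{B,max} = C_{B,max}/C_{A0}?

At the optimum, C_{B,max}/C_{A0} = (k₁/k₂)^[k₂/(k₂−k₁)].
= (0.120/0.299)^(0.299/(0.299−0.120)) = (0.4013)^(1.670) = 0.2176.

0.218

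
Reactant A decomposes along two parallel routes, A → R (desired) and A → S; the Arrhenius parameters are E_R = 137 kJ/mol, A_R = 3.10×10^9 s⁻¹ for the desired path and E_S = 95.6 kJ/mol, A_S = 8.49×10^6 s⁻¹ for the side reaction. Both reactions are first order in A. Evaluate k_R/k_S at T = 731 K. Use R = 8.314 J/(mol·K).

0.402

With equal orders, S_{R/S} = k_R/k_S = (A_R/A_S)·exp[(E_S−E_R)/(RT)].
(E_S−E_R)/(RT) = (95.6−137)×10³/(8.314×731) = -41400/6078 = -6.812.
k_R/k_S = (3.10×10^9/8.49×10^6)·exp(-6.812) = 365.1 × 0.001101 = 0.402.
Since E_R > E_S, raising the temperature improves selectivity toward R.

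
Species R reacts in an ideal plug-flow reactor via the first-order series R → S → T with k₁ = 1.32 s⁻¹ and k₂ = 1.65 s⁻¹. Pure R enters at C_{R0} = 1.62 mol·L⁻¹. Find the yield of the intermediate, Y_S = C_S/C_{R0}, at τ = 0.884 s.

0.315

For first-order series with pure R initially, C_S(τ) = k₁C_{R0}/(k₂−k₁)·(e^(−k₁τ) − e^(−k₂τ)).
e^(−k₁τ) = e^(−1.32×0.884) = e^(−1.167) = 0.3113; e^(−k₂τ) = e^(−1.459) = 0.2326.
C_S = 1.32×1.62/(1.65−1.32) × (0.3113−0.2326) = 6.480×0.07878 = 0.5105 mol·L⁻¹.
Y_S = C_S/C_{R0} = 0.5105/1.62 = 0.315.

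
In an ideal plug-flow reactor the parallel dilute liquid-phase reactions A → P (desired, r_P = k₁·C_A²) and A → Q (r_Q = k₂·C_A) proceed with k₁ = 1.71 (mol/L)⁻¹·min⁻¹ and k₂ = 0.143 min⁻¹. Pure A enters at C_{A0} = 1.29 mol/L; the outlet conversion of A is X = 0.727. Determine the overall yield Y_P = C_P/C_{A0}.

C_A = C_{A0}(1−X) = 0.3522 mol/L.
Along a PFR/batch, dC_Q/dC_A = −r_Q/(r_P+r_Q) = −k₂/(k₂+k₁·C_A).
Integrating from C_{A0} to C_A: C_Q = (0.143/1.71)·ln[(0.143+1.71·1.29)/(0.143+1.71·0.352)] = 0.08363·ln(2.349/0.7452) = 0.09601 mol/L.
Then C_P = (C_{A0}−C_A) − C_Q = 0.9378 − 0.09601 = 0.8418 mol/L.
Y_P = C_P/C_{A0} = 0.8418/1.29 = 0.653.

0.653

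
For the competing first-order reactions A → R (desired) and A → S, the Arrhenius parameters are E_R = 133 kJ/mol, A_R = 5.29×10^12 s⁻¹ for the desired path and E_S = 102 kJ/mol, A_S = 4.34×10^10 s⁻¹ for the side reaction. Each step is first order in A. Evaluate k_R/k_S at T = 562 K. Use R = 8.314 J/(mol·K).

Since both paths have the same order in A, the concentration cancels and S_{R/S} = k_R/k_S = (A_R/A_S)·exp[(E_S−E_R)/(RT)].
(E_S−E_R)/(RT) = (102−133)×10³/(8.314×562) = -31000/4672 = -6.635.
k_R/k_S = (5.29×10^12/4.34×10^10)·exp(-6.635) = 121.9 × 0.001314 = 0.160.
Since E_R > E_S, raising the temperature improves selectivity toward R.

0.160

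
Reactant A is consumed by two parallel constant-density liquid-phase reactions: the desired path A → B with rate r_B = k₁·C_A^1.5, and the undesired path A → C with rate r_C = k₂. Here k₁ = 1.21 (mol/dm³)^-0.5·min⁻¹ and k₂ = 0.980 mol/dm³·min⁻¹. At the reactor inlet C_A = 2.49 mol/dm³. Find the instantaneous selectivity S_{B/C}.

S_{B/C} = r_B/r_C = (k₁·C_A^1.5)/(k₂) = (k₁/k₂)·C_A^1.5.
= (1.21×2.490^1.5) / (0.980) = 4.754/0.9800 = 4.85.

4.85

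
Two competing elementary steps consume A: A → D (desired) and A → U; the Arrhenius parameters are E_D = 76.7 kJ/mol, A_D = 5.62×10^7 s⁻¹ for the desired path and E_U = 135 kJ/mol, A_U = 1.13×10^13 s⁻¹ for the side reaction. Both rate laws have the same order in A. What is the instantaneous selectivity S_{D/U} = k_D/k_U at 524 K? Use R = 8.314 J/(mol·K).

With equal orders, S_{D/U} = k_D/k_U = (A_D/A_U)·exp[(E_U−E_D)/(RT)].
(E_U−E_D)/(RT) = (135−76.7)×10³/(8.314×524) = 58300/4357 = 13.38.
k_D/k_U = (5.62×10^7/1.13×10^13)·exp(13.38) = 4.973×10^-6 × 6.484×10^5 = 3.22.

3.22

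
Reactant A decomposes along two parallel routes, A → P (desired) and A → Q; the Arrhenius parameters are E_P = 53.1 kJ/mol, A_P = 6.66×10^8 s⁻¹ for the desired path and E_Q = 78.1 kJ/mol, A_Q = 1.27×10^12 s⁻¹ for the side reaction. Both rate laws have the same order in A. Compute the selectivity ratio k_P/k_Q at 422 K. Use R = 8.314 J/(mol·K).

With equal orders, S_{P/Q} = k_P/k_Q = (A_P/A_Q)·exp[(E_Q−E_P)/(RT)].
(E_Q−E_P)/(RT) = (78.1−53.1)×10³/(8.314×422) = 25000/3509 = 7.126.
k_P/k_Q = (6.66×10^8/1.27×10^12)·exp(7.126) = 5.244×10^-4 × 1243 = 0.652.
Since E_P < E_Q, lowering the temperature improves selectivity toward P.

0.652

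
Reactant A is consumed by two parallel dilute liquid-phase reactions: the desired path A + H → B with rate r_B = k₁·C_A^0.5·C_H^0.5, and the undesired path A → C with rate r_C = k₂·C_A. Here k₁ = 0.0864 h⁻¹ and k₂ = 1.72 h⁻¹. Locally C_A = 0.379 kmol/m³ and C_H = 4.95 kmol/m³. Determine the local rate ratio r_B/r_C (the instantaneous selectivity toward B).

S_{B/C} = r_B/r_C = (k₁·C_A^0.5·C_H^0.5)/(k₂·C_A) = (k₁/k₂)·C_A^-0.5·C_H^0.5.
= (0.0864×0.3790^0.5×4.950^0.5) / (1.72×0.3790) = 0.1183/0.6519 = 0.182.

0.182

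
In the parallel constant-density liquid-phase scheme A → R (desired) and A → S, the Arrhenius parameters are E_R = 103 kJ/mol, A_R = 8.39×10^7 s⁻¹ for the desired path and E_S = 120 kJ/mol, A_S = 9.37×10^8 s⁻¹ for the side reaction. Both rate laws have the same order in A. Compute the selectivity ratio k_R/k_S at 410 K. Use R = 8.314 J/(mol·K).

Since both paths have the same order in A, the concentration cancels and S_{R/S} = k_R/k_S = (A_R/A_S)·exp[(E_S−E_R)/(RT)].
(E_S−E_R)/(RT) = (120−103)×10³/(8.314×410) = 17000/3409 = 4.987.
k_R/k_S = (8.39×10^7/9.37×10^8)·exp(4.987) = 0.08954 × 146.5 = 13.1.

13.1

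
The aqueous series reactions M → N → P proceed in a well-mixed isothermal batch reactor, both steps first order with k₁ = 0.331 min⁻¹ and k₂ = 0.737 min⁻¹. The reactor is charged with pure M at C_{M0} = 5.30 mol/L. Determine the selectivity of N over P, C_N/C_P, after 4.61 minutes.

0.237

The intermediate concentration in a first-order A→B→C sequence is C_N = k₁C_{M0}(e^(−k₁t) − e^(−k₂t))/(k₂−k₁).
e^(−k₁t) = e^(−0.331×4.61) = e^(−1.526) = 0.2174; e^(−k₂t) = e^(−3.398) = 0.03345.
C_N = 0.331×5.30/(0.737−0.331) × (0.2174−0.03345) = 4.321×0.1840 = 0.7949 mol/L.
C_M = C_{M0}e^(−k₁t) = 1.152 mol/L, so C_P = C_{M0}−C_M−C_N = 3.353 mol/L; C_N/C_P = 0.237.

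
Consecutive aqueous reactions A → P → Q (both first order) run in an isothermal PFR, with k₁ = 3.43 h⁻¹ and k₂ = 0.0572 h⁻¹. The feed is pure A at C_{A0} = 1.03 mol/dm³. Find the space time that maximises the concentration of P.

For first-order series the maximum of C_P occurs at τ_opt = ln(k₂/k₁)/(k₂−k₁).
= ln(0.0572/3.43)/(0.0572−3.43) = ln(0.01668)/-3.373 = -4.094/-3.373 = 1.21 h.

1.21 h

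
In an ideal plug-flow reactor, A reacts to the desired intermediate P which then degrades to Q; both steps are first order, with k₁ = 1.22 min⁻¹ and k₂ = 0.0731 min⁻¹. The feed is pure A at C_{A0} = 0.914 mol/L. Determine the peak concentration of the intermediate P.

At the optimum, C_{P,max}/C_{A0} = (k₁/k₂)^[k₂/(k₂−k₁)].
= (1.22/0.0731)^(0.0731/(0.0731−1.22)) = (16.69)^(-0.06374) = 0.8358.
C_{P,max} = 0.8358×0.914 = 0.764 mol/L.

0.764 mol/L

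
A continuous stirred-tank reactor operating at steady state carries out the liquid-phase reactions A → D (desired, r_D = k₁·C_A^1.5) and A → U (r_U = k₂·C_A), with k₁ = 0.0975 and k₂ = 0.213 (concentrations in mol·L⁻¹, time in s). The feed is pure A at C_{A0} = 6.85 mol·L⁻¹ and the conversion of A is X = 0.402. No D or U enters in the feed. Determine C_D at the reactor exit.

Exit C_A = C_{A0}(1−X) = 6.85×0.598 = 4.096 mol·L⁻¹.
A CSTR operates uniformly at the exit composition, giving r_D = 0.8083 and r_U = 0.8725 (each k·C_A^n at C_A = 4.096).
Fraction of consumed A going to D: r_D/(r_D+r_U) = 0.4809.
C_D = 0.4809·C_{A0}·X = 0.4809×6.85×0.402 = 1.32 mol·L⁻¹.

1.32 mol·L⁻¹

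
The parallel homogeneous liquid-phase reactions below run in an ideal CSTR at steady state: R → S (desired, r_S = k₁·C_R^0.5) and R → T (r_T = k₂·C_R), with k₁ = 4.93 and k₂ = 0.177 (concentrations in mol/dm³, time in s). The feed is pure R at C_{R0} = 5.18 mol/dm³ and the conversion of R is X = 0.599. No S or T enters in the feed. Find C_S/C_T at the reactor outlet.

19.3

Exit C_R = C_{R0}(1−X) = 5.18×0.401 = 2.077 mol/dm³.
A CSTR operates uniformly at the exit composition, giving r_S = 7.105 and r_T = 0.3677 (each k·C_R^n at C_R = 2.077).
Overall selectivity = C_S/C_T = r_Sτ/(r_Tτ) = r_S/r_T = 19.3.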